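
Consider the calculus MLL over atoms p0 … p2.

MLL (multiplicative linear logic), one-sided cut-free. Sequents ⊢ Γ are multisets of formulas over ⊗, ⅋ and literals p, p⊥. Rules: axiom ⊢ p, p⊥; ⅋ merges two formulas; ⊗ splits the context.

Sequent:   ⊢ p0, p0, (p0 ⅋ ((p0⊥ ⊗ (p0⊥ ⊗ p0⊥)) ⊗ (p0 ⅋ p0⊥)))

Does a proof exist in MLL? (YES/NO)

Derivation (root first):
[⅋]  ⊢ p0, p0, (p0 ⅋ ((p0⊥ ⊗ (p0⊥ ⊗ p0⊥)) ⊗ (p0 ⅋ p0⊥)))
  [⊗]  ⊢ p0, p0, p0, ((p0⊥ ⊗ (p0⊥ ⊗ p0⊥)) ⊗ (p0 ⅋ p0⊥))
    [⊗]  ⊢ p0, p0, p0, (p0⊥ ⊗ (p0⊥ ⊗ p0⊥))
      [Ax]  ⊢ p0, p0⊥
      [⊗]  ⊢ p0, p0, (p0⊥ ⊗ p0⊥)
        [Ax]  ⊢ p0, p0⊥
        [Ax]  ⊢ p0, p0⊥
    [⅋]  ⊢ (p0 ⅋ p0⊥)
      [Ax]  ⊢ p0, p0⊥

Result: YES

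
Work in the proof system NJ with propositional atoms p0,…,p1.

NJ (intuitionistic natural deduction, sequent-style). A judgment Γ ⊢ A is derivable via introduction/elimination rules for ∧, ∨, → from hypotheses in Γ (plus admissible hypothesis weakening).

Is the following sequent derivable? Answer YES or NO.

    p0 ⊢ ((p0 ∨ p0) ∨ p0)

Derivation trace:
[∨I₁] p0 ⊢ ((p0 ∨ p0) ∨ p0)
  [∨I₂] p0 ⊢ (p0 ∨ p0)
    [Ax] p0 ⊢ p0

Result: YES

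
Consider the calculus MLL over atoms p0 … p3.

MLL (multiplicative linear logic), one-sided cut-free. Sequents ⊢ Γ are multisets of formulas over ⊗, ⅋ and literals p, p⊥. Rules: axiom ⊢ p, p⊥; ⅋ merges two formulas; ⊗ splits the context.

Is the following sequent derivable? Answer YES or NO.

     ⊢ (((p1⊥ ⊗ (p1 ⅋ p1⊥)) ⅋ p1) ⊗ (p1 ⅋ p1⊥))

Proof tree:
[⊗]  ⊢ (((p1⊥ ⊗ (p1 ⅋ p1⊥)) ⅋ p1) ⊗ (p1 ⅋ p1⊥))
  [⅋]  ⊢ ((p1⊥ ⊗ (p1 ⅋ p1⊥)) ⅋ p1)
    [⊗]  ⊢ p1, (p1⊥ ⊗ (p1 ⅋ p1⊥))
      [Ax]  ⊢ p1, p1⊥
      [⅋]  ⊢ (p1 ⅋ p1⊥)
        [Ax]  ⊢ p1, p1⊥
  [⅋]  ⊢ (p1 ⅋ p1⊥)
    [Ax]  ⊢ p1, p1⊥

Result: YES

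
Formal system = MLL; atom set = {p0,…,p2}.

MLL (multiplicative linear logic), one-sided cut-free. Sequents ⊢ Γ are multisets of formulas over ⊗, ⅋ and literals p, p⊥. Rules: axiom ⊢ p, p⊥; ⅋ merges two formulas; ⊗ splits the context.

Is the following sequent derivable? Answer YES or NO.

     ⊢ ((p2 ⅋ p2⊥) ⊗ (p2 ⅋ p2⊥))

Derivation trace:
[⊗]  ⊢ ((p2 ⅋ p2⊥) ⊗ (p2 ⅋ p2⊥))
  [⅋]  ⊢ (p2 ⅋ p2⊥)
    [Ax]  ⊢ p2, p2⊥
  [⅋]  ⊢ (p2 ⅋ p2⊥)
    [Ax]  ⊢ p2, p2⊥

Result: YES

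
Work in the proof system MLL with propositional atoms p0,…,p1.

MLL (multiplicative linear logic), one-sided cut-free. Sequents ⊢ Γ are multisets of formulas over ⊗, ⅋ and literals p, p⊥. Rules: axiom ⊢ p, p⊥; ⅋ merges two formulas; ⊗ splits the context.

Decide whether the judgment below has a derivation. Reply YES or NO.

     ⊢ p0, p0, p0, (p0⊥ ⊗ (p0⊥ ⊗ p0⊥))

Derivation trace:
[⊗]  ⊢ p0, p0, p0, (p0⊥ ⊗ (p0⊥ ⊗ p0⊥))
  [Ax]  ⊢ p0, p0⊥
  [⊗]  ⊢ p0, p0, (p0⊥ ⊗ p0⊥)
    [Ax]  ⊢ p0, p0⊥
    [Ax]  ⊢ p0, p0⊥

Result: YES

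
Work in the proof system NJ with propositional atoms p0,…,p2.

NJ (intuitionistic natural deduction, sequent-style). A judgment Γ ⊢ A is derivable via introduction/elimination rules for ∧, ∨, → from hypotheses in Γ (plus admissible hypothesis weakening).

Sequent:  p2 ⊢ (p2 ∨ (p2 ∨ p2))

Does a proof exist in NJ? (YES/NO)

Derivation trace:
[∨I₂] p2 ⊢ (p2 ∨ (p2 ∨ p2))
  [∨I₂] p2 ⊢ (p2 ∨ p2)
    [Ax] p2 ⊢ p2

Result: YES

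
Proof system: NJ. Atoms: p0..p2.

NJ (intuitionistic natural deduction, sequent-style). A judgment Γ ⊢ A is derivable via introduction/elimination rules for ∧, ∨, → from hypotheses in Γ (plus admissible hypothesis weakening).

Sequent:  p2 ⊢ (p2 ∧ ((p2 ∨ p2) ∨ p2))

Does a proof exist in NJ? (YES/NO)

Derivation trace:
[∧I] p2 ⊢ (p2 ∧ ((p2 ∨ p2) ∨ p2))
  [Ax] p2 ⊢ p2
  [∨I₁] p2 ⊢ ((p2 ∨ p2) ∨ p2)
    [∨I₁] p2 ⊢ (p2 ∨ p2)
      [Ax] p2 ⊢ p2

Result: YES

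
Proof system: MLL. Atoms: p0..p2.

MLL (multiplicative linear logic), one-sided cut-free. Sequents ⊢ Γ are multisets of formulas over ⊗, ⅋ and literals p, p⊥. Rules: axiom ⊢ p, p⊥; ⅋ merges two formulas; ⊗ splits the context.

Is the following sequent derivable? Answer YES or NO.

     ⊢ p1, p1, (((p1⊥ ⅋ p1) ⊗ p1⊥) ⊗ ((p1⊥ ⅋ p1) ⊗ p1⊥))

Derivation (root first):
[⊗]  ⊢ p1, p1, (((p1⊥ ⅋ p1) ⊗ p1⊥) ⊗ ((p1⊥ ⅋ p1) ⊗ p1⊥))
  [⊗]  ⊢ p1, ((p1⊥ ⅋ p1) ⊗ p1⊥)
    [⅋]  ⊢ (p1⊥ ⅋ p1)
      [Ax]  ⊢ p1, p1⊥
    [Ax]  ⊢ p1, p1⊥
  [⊗]  ⊢ p1, ((p1⊥ ⅋ p1) ⊗ p1⊥)
    [⅋]  ⊢ (p1⊥ ⅋ p1)
      [Ax]  ⊢ p1, p1⊥
    [Ax]  ⊢ p1, p1⊥

Result: YES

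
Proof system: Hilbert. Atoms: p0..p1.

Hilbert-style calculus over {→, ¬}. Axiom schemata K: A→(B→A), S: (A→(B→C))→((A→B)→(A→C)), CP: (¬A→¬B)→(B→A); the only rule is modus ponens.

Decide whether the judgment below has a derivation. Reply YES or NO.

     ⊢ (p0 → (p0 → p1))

Enumerate valuations to refute Γ ⊢ Δ:
  v=00: Γ:[] Δ:[(p0 → (p0 → p1))=T] refutes=False
  v=01: Γ:[] Δ:[(p0 → (p0 → p1))=T] refutes=False
  v=10: Γ:[] Δ:[(p0 → (p0 → p1))=F] refutes=True  ← countermodel

Result: NO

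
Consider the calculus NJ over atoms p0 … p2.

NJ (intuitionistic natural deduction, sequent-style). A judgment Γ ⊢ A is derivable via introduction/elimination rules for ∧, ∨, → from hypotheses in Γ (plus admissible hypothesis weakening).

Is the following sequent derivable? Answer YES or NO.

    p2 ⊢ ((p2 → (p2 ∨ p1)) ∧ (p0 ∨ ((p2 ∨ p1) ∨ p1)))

Derivation (root first):
[∧I] p2 ⊢ ((p2 → (p2 ∨ p1)) ∧ (p0 ∨ ((p2 ∨ p1) ∨ p1)))
  [→I]  ⊢ (p2 → (p2 ∨ p1))
    [∨I₁] p2 ⊢ (p2 ∨ p1)
      [Ax] p2 ⊢ p2
  [∨I₂] p2 ⊢ (p0 ∨ ((p2 ∨ p1) ∨ p1))
    [∨I₁] p2 ⊢ ((p2 ∨ p1) ∨ p1)
      [∨I₁] p2 ⊢ (p2 ∨ p1)
        [Ax] p2 ⊢ p2

Result: YES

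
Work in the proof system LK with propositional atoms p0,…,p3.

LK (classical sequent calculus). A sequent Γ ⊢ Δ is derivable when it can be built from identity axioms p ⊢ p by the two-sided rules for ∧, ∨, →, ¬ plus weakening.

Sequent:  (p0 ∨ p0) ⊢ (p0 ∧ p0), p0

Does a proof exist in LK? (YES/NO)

Derivation trace:
[∨L] (p0 ∨ p0) ⊢ (p0 ∧ p0), p0
  [∧R] p0 ⊢ (p0 ∧ p0)
    [Ax] p0 ⊢ p0
    [Ax] p0 ⊢ p0
  [Ax] p0 ⊢ p0

Result: YES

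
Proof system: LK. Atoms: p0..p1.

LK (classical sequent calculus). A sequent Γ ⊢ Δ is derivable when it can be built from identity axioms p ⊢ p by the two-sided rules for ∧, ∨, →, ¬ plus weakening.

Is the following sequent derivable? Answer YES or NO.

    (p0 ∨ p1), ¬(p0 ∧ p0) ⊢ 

Enumerate valuations to refute Γ ⊢ Δ:
  v=00: Γ:[(p0 ∨ p1)=F, ¬(p0 ∧ p0)=T] Δ:[] refutes=False
  v=01: Γ:[(p0 ∨ p1)=T, ¬(p0 ∧ p0)=T] Δ:[] refutes=True  ← countermodel

Result: NO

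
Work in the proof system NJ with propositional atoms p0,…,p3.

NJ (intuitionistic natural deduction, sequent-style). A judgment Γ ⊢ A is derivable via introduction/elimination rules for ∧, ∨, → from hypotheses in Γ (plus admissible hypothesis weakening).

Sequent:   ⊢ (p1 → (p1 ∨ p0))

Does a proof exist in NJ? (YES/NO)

Proof tree:
[→I]  ⊢ (p1 → (p1 ∨ p0))
  [∨I₁] p1 ⊢ (p1 ∨ p0)
    [Ax] p1 ⊢ p1

Result: YES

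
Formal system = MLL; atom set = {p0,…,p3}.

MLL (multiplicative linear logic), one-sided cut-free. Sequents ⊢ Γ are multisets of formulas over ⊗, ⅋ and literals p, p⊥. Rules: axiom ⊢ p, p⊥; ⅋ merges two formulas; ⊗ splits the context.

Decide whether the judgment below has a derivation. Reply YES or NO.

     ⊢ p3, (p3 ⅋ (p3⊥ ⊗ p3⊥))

Derivation trace:
[⅋]  ⊢ p3, (p3 ⅋ (p3⊥ ⊗ p3⊥))
  [⊗]  ⊢ p3, p3, (p3⊥ ⊗ p3⊥)
    [Ax]  ⊢ p3, p3⊥
    [Ax]  ⊢ p3, p3⊥

Result: YES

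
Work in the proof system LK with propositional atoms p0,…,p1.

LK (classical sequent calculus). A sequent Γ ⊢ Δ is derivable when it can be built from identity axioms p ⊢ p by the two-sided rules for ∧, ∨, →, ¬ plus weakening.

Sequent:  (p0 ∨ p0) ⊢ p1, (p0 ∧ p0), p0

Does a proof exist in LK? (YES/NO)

Proof tree:
[∨L] (p0 ∨ p0) ⊢ p1, (p0 ∧ p0), p0
  [WR] p0 ⊢ p0, p1
    [Ax] p0 ⊢ p0
  [∧R] p0 ⊢ (p0 ∧ p0)
    [Ax] p0 ⊢ p0
    [Ax] p0 ⊢ p0

Result: YES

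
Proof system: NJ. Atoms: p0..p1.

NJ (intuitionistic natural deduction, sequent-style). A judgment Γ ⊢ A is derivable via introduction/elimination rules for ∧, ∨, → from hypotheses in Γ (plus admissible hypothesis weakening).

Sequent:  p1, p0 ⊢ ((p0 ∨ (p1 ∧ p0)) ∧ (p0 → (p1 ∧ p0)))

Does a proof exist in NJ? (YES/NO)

Derivation trace:
[∧I] p1, p0 ⊢ ((p0 ∨ (p1 ∧ p0)) ∧ (p0 → (p1 ∧ p0)))
  [∨I₂] p1, p0 ⊢ (p0 ∨ (p1 ∧ p0))
    [∧I] p1, p0 ⊢ (p1 ∧ p0)
      [Ax] p1 ⊢ p1
      [Ax] p0 ⊢ p0
  [→I] p1 ⊢ (p0 → (p1 ∧ p0))
    [∧I] p1, p0 ⊢ (p1 ∧ p0)
      [Ax] p1 ⊢ p1
      [Ax] p0 ⊢ p0

Result: YES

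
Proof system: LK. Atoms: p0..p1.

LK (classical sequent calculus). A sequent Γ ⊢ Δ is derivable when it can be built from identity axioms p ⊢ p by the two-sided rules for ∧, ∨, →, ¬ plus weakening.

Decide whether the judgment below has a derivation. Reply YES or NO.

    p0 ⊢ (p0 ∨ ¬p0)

Derivation (root first):
[∨R] p0 ⊢ (p0 ∨ ¬p0)
  [WL] p0 ⊢ p0, ¬p0
    [¬R]  ⊢ p0, ¬p0
      [Ax] p0 ⊢ p0

Result: YES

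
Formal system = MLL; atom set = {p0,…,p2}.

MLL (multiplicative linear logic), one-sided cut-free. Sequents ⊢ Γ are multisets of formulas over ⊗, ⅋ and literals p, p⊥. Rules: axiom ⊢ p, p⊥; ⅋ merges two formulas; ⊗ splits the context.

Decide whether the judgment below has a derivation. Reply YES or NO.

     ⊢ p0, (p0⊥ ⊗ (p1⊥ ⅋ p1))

Derivation (root first):
[⊗]  ⊢ p0, (p0⊥ ⊗ (p1⊥ ⅋ p1))
  [Ax]  ⊢ p0, p0⊥
  [⅋]  ⊢ (p1⊥ ⅋ p1)
    [Ax]  ⊢ p1, p1⊥

Result: YES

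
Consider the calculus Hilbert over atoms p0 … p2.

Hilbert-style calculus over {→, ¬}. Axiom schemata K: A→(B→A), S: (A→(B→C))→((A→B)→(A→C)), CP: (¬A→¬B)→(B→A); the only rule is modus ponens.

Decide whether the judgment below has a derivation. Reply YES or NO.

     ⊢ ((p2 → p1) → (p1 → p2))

Search for a countermodel by truth-table:
  v=000: Γ:[] Δ:[((p2 → p1) → (p1 → p2))=T] refutes=False
  v=001: Γ:[] Δ:[((p2 → p1) → (p1 → p2))=T] refutes=False
  v=010: Γ:[] Δ:[((p2 → p1) → (p1 → p2))=F] refutes=True  ← countermodel

Result: NO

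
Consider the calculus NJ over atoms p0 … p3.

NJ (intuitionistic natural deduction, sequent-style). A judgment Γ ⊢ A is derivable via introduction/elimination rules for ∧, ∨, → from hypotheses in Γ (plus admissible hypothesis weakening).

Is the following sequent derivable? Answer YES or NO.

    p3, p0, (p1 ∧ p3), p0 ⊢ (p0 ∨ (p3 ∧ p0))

Derivation trace:
[∨I₂] p3, p0, (p1 ∧ p3), p0 ⊢ (p0 ∨ (p3 ∧ p0))
  [Wk] p3, p0, (p1 ∧ p3), p0 ⊢ (p3 ∧ p0)
    [Wk] p3, p0, (p1 ∧ p3) ⊢ (p3 ∧ p0)
      [∧I] p3, p0 ⊢ (p3 ∧ p0)
        [Ax] p3 ⊢ p3
        [Ax] p0 ⊢ p0

Result: YES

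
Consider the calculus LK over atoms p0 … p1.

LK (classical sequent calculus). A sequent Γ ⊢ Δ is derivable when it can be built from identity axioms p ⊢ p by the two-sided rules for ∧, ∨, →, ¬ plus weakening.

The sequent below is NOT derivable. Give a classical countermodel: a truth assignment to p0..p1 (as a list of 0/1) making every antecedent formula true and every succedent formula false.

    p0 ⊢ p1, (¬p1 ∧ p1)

Truth-table refutation:
  v=00: Γ:[p0=F] Δ:[p1=F, (¬p1 ∧ p1)=F] refutes=False
  v=01: Γ:[p0=F] Δ:[p1=T, (¬p1 ∧ p1)=F] refutes=False
  v=10: Γ:[p0=T] Δ:[p1=F, (¬p1 ∧ p1)=F] refutes=True  ← countermodel

Result: [1, 0]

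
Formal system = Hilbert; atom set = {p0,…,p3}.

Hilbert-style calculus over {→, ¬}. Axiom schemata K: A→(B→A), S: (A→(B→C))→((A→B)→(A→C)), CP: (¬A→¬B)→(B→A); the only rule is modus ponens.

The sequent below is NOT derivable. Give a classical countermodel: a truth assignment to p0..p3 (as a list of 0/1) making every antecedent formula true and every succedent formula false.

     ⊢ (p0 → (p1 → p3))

Truth-table refutation:
  v=0000: Γ:[] Δ:[(p0 → (p1 → p3))=T] refutes=False
  v=0001: Γ:[] Δ:[(p0 → (p1 → p3))=T] refutes=False
  v=0010: Γ:[] Δ:[(p0 → (p1 → p3))=T] refutes=False
  v=0011: Γ:[] Δ:[(p0 → (p1 → p3))=T] refutes=False
  v=0100: Γ:[] Δ:[(p0 → (p1 → p3))=T] refutes=False
  v=0101: Γ:[] Δ:[(p0 → (p1 → p3))=T] refutes=False
  v=0110: Γ:[] Δ:[(p0 → (p1 → p3))=T] refutes=False
  v=0111: Γ:[] Δ:[(p0 → (p1 → p3))=T] refutes=False
  v=1000: Γ:[] Δ:[(p0 → (p1 → p3))=T] refutes=False
  v=1001: Γ:[] Δ:[(p0 → (p1 → p3))=T] refutes=False
  v=1010: Γ:[] Δ:[(p0 → (p1 → p3))=T] refutes=False
  v=1011: Γ:[] Δ:[(p0 → (p1 → p3))=T] refutes=False
  v=1100: Γ:[] Δ:[(p0 → (p1 → p3))=F] refutes=True  ← countermodel

Result: [1, 1, 0, 0]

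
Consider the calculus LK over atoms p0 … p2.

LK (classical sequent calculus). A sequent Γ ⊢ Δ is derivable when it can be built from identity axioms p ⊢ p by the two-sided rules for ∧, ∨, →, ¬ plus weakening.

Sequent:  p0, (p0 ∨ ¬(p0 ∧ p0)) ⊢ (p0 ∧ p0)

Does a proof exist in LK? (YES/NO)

Derivation (root first):
[∨L] p0, (p0 ∨ ¬(p0 ∧ p0)) ⊢ (p0 ∧ p0)
  [∧R] p0 ⊢ (p0 ∧ p0)
    [Ax] p0 ⊢ p0
    [Ax] p0 ⊢ p0
  [¬L] p0, ¬(p0 ∧ p0) ⊢ 
    [∧R] p0 ⊢ (p0 ∧ p0)
      [Ax] p0 ⊢ p0
      [Ax] p0 ⊢ p0

Result: YES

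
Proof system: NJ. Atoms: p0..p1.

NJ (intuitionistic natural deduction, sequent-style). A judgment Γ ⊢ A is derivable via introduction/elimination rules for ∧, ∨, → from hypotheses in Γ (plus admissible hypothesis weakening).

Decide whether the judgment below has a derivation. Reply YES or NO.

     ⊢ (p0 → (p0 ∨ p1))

Derivation (root first):
[→I]  ⊢ (p0 → (p0 ∨ p1))
  [∨I₁] p0 ⊢ (p0 ∨ p1)
    [Ax] p0 ⊢ p0

Result: YES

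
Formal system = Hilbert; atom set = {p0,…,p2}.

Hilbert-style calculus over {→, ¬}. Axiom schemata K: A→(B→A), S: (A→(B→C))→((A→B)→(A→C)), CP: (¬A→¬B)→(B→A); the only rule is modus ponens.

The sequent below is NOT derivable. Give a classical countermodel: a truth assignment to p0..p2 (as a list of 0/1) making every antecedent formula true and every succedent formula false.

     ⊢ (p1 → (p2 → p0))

Search for a countermodel by truth-table:
  v=000: Γ:[] Δ:[(p1 → (p2 → p0))=T] refutes=False
  v=001: Γ:[] Δ:[(p1 → (p2 → p0))=T] refutes=False
  v=010: Γ:[] Δ:[(p1 → (p2 → p0))=T] refutes=False
  v=011: Γ:[] Δ:[(p1 → (p2 → p0))=F] refutes=True  ← countermodel

Result: [0, 1, 1]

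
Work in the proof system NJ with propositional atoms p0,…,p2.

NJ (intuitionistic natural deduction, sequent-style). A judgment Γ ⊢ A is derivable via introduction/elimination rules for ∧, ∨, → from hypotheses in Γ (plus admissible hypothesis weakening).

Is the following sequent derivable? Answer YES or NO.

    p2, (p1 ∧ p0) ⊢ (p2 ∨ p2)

Derivation trace:
[Wk] p2, (p1 ∧ p0) ⊢ (p2 ∨ p2)
  [∨I₂] p2 ⊢ (p2 ∨ p2)
    [Ax] p2 ⊢ p2

Result: YES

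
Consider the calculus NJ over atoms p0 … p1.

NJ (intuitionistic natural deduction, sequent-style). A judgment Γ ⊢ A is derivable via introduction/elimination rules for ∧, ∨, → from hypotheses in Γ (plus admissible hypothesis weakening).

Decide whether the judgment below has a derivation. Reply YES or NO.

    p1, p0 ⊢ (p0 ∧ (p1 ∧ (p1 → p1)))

Derivation (root first):
[∧I] p1, p0 ⊢ (p0 ∧ (p1 ∧ (p1 → p1)))
  [Ax] p0 ⊢ p0
  [∧I] p1 ⊢ (p1 ∧ (p1 → p1))
    [Ax] p1 ⊢ p1
    [→I]  ⊢ (p1 → p1)
      [Ax] p1 ⊢ p1

Result: YES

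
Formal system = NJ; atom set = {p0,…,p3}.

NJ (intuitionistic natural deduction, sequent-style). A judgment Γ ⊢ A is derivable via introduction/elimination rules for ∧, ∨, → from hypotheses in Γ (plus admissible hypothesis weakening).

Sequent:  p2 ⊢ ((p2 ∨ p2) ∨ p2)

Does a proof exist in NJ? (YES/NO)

Derivation trace:
[∨I₁] p2 ⊢ ((p2 ∨ p2) ∨ p2)
  [∨I₁] p2 ⊢ (p2 ∨ p2)
    [Ax] p2 ⊢ p2

Result: YES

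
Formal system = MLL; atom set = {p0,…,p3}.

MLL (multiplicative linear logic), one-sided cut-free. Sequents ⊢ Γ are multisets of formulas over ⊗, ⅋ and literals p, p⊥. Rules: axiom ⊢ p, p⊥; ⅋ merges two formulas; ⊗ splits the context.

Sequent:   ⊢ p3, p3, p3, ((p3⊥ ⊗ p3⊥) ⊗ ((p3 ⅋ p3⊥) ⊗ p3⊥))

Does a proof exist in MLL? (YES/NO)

Derivation (root first):
[⊗]  ⊢ p3, p3, p3, ((p3⊥ ⊗ p3⊥) ⊗ ((p3 ⅋ p3⊥) ⊗ p3⊥))
  [⊗]  ⊢ p3, p3, (p3⊥ ⊗ p3⊥)
    [Ax]  ⊢ p3, p3⊥
    [Ax]  ⊢ p3, p3⊥
  [⊗]  ⊢ p3, ((p3 ⅋ p3⊥) ⊗ p3⊥)
    [⅋]  ⊢ (p3 ⅋ p3⊥)
      [Ax]  ⊢ p3, p3⊥
    [Ax]  ⊢ p3, p3⊥

Result: YES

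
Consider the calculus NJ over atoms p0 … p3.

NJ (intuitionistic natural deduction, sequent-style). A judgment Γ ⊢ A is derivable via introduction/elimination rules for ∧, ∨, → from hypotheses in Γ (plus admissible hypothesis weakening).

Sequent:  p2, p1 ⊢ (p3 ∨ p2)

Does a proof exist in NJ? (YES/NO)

Derivation (root first):
[∨I₂] p2, p1 ⊢ (p3 ∨ p2)
  [Wk] p2, p1 ⊢ p2
    [Ax] p2 ⊢ p2

Result: YES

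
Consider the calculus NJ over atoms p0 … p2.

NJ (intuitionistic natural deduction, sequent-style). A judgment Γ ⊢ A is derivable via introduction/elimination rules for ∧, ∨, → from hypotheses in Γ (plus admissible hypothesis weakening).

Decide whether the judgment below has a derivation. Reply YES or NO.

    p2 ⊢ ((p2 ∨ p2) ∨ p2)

Proof tree:
[∨I₁] p2 ⊢ ((p2 ∨ p2) ∨ p2)
  [∨I₁] p2 ⊢ (p2 ∨ p2)
    [Ax] p2 ⊢ p2

Result: YES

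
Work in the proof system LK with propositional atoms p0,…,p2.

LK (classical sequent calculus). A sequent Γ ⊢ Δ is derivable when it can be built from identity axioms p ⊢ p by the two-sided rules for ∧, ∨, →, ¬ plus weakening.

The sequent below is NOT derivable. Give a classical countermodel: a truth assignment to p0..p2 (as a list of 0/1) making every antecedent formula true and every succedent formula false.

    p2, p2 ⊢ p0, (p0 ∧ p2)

Truth-table refutation:
  v=000: Γ:[p2=F, p2=F] Δ:[p0=F, (p0 ∧ p2)=F] refutes=False
  v=001: Γ:[p2=T, p2=T] Δ:[p0=F, (p0 ∧ p2)=F] refutes=True  ← countermodel

Result: [0, 0, 1]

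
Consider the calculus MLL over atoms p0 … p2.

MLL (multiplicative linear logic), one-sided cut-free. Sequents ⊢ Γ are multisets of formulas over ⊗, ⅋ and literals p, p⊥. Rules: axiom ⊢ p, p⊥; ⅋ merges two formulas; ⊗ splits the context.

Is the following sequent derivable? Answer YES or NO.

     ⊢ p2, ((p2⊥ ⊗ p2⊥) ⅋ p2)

Proof tree:
[⅋]  ⊢ p2, ((p2⊥ ⊗ p2⊥) ⅋ p2)
  [⊗]  ⊢ p2, p2, (p2⊥ ⊗ p2⊥)
    [Ax]  ⊢ p2, p2⊥
    [Ax]  ⊢ p2, p2⊥

Result: YES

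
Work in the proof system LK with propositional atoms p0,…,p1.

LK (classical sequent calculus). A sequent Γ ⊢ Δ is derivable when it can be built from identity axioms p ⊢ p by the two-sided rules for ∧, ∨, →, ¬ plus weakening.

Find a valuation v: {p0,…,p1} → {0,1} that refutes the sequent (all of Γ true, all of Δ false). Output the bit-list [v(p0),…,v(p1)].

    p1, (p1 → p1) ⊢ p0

Search for a countermodel by truth-table:
  v=00: Γ:[p1=F, (p1 → p1)=T] Δ:[p0=F] refutes=False
  v=01: Γ:[p1=T, (p1 → p1)=T] Δ:[p0=F] refutes=True  ← countermodel

Result: [0, 1]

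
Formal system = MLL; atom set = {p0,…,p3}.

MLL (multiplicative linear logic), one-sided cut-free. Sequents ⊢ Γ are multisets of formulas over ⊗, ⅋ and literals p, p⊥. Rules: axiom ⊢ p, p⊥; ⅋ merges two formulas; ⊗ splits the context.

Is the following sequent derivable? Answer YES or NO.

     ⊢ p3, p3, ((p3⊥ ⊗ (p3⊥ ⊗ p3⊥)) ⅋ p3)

Derivation trace:
[⅋]  ⊢ p3, p3, ((p3⊥ ⊗ (p3⊥ ⊗ p3⊥)) ⅋ p3)
  [⊗]  ⊢ p3, p3, p3, (p3⊥ ⊗ (p3⊥ ⊗ p3⊥))
    [Ax]  ⊢ p3, p3⊥
    [⊗]  ⊢ p3, p3, (p3⊥ ⊗ p3⊥)
      [Ax]  ⊢ p3, p3⊥
      [Ax]  ⊢ p3, p3⊥

Result: YES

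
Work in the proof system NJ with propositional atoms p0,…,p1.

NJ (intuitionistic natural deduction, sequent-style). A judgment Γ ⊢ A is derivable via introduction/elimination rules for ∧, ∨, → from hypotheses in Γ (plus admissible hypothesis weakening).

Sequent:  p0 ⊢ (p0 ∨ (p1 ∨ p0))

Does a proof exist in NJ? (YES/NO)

Proof tree:
[∨I₂] p0 ⊢ (p0 ∨ (p1 ∨ p0))
  [∨I₂] p0 ⊢ (p1 ∨ p0)
    [Ax] p0 ⊢ p0

Result: YES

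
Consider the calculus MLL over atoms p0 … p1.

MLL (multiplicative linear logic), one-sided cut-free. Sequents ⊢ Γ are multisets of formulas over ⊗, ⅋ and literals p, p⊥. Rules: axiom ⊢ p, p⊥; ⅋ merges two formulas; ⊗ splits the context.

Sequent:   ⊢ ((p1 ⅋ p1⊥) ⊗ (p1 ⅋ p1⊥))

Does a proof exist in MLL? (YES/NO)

Proof tree:
[⊗]  ⊢ ((p1 ⅋ p1⊥) ⊗ (p1 ⅋ p1⊥))
  [⅋]  ⊢ (p1 ⅋ p1⊥)
    [Ax]  ⊢ p1, p1⊥
  [⅋]  ⊢ (p1 ⅋ p1⊥)
    [Ax]  ⊢ p1, p1⊥

Result: YES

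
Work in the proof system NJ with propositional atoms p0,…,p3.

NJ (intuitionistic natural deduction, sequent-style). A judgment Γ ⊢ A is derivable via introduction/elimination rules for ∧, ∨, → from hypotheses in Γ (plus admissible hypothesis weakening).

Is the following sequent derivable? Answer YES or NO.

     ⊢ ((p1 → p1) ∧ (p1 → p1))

Derivation (root first):
[∧I]  ⊢ ((p1 → p1) ∧ (p1 → p1))
  [→I]  ⊢ (p1 → p1)
    [Ax] p1 ⊢ p1
  [→I]  ⊢ (p1 → p1)
    [Ax] p1 ⊢ p1

Result: YES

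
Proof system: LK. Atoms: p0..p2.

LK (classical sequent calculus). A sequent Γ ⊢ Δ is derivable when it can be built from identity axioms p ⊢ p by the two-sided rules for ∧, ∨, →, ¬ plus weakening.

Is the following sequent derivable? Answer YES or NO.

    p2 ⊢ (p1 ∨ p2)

Derivation (root first):
[∨R] p2 ⊢ (p1 ∨ p2)
  [WR] p2 ⊢ p2, p1
    [Ax] p2 ⊢ p2

Result: YES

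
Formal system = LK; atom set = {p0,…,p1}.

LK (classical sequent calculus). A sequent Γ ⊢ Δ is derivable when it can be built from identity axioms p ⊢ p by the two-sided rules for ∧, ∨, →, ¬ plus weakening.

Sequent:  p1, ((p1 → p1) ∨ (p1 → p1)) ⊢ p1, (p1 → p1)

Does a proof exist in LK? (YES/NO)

Derivation (root first):
[∨L] p1, ((p1 → p1) ∨ (p1 → p1)) ⊢ p1, (p1 → p1)
  [→R] (p1 → p1) ⊢ (p1 → p1)
    [→L] p1, (p1 → p1) ⊢ p1
      [Ax] p1 ⊢ p1
      [Ax] p1 ⊢ p1
  [→L] p1, (p1 → p1) ⊢ p1
    [Ax] p1 ⊢ p1
    [Ax] p1 ⊢ p1

Result: YES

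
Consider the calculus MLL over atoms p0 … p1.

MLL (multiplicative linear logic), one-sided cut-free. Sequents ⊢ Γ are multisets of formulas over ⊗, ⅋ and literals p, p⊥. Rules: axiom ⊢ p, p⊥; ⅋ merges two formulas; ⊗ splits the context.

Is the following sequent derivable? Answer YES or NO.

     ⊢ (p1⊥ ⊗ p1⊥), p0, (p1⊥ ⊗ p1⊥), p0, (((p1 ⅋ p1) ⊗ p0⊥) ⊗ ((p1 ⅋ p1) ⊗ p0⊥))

Derivation trace:
[⊗]  ⊢ (p1⊥ ⊗ p1⊥), p0, (p1⊥ ⊗ p1⊥), p0, (((p1 ⅋ p1) ⊗ p0⊥) ⊗ ((p1 ⅋ p1) ⊗ p0⊥))
  [⊗]  ⊢ (p1⊥ ⊗ p1⊥), p0, ((p1 ⅋ p1) ⊗ p0⊥)
    [⅋]  ⊢ (p1⊥ ⊗ p1⊥), (p1 ⅋ p1)
      [⊗]  ⊢ p1, p1, (p1⊥ ⊗ p1⊥)
        [Ax]  ⊢ p1, p1⊥
        [Ax]  ⊢ p1, p1⊥
    [Ax]  ⊢ p0, p0⊥
  [⊗]  ⊢ (p1⊥ ⊗ p1⊥), p0, ((p1 ⅋ p1) ⊗ p0⊥)
    [⅋]  ⊢ (p1⊥ ⊗ p1⊥), (p1 ⅋ p1)
      [⊗]  ⊢ p1, p1, (p1⊥ ⊗ p1⊥)
        [Ax]  ⊢ p1, p1⊥
        [Ax]  ⊢ p1, p1⊥
    [Ax]  ⊢ p0, p0⊥

Result: YES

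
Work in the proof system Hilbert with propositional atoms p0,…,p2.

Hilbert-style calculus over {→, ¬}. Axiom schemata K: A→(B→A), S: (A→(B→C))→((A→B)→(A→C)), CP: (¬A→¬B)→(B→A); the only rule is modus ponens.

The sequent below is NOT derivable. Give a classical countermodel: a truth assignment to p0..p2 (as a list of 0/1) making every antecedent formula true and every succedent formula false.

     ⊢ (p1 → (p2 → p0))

Search for a countermodel by truth-table:
  v=000: Γ:[] Δ:[(p1 → (p2 → p0))=T] refutes=False
  v=001: Γ:[] Δ:[(p1 → (p2 → p0))=T] refutes=False
  v=010: Γ:[] Δ:[(p1 → (p2 → p0))=T] refutes=False
  v=011: Γ:[] Δ:[(p1 → (p2 → p0))=F] refutes=True  ← countermodel

Result: [0, 1, 1]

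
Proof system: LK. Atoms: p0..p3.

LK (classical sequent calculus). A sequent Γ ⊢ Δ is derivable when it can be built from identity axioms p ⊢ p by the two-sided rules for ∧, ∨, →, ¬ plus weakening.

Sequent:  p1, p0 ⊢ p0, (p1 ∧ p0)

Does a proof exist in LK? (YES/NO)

Derivation (root first):
[∧R] p1, p0 ⊢ p0, (p1 ∧ p0)
  [Ax] p1 ⊢ p1
  [WR] p0 ⊢ p0, p0
    [Ax] p0 ⊢ p0

Result: YES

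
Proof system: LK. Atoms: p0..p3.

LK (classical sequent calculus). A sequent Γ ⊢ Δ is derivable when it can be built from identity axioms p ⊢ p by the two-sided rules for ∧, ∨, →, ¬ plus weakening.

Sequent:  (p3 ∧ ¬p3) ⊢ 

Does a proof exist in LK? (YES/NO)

Derivation (root first):
[∧L] (p3 ∧ ¬p3) ⊢ 
  [¬L] p3, ¬p3 ⊢ 
    [Ax] p3 ⊢ p3

Result: YES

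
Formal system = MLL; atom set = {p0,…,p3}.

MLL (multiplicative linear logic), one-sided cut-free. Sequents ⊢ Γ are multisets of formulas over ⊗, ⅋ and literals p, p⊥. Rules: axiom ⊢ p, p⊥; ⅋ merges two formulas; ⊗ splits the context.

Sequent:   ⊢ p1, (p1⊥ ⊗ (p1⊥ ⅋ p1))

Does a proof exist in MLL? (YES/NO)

Derivation trace:
[⊗]  ⊢ p1, (p1⊥ ⊗ (p1⊥ ⅋ p1))
  [Ax]  ⊢ p1, p1⊥
  [⅋]  ⊢ (p1⊥ ⅋ p1)
    [Ax]  ⊢ p1, p1⊥

Result: YES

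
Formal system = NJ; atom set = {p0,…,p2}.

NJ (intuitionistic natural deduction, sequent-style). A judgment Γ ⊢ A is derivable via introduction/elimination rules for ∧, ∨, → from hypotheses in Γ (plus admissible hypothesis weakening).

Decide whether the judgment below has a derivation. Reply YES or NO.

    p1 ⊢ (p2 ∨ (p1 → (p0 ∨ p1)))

Derivation trace:
[∨I₂] p1 ⊢ (p2 ∨ (p1 → (p0 ∨ p1)))
  [→I] p1 ⊢ (p1 → (p0 ∨ p1))
    [Wk] p1, p1 ⊢ (p0 ∨ p1)
      [∨I₂] p1 ⊢ (p0 ∨ p1)
        [Ax] p1 ⊢ p1

Result: YES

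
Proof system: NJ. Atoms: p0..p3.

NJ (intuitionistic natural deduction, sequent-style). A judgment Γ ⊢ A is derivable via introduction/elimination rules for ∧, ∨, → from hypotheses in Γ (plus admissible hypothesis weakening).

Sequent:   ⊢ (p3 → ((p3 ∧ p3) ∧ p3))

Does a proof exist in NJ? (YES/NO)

Derivation trace:
[→I]  ⊢ (p3 → ((p3 ∧ p3) ∧ p3))
  [∧I] p3 ⊢ ((p3 ∧ p3) ∧ p3)
    [∧I] p3 ⊢ (p3 ∧ p3)
      [Ax] p3 ⊢ p3
      [Ax] p3 ⊢ p3
    [Ax] p3 ⊢ p3

Result: YES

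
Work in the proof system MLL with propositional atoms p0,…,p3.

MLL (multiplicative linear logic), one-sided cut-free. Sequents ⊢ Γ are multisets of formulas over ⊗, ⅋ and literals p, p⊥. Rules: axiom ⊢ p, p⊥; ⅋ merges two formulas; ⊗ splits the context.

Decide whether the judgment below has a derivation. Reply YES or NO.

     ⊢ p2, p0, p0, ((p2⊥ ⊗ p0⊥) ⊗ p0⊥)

Derivation (root first):
[⊗]  ⊢ p2, p0, p0, ((p2⊥ ⊗ p0⊥) ⊗ p0⊥)
  [⊗]  ⊢ p2, p0, (p2⊥ ⊗ p0⊥)
    [Ax]  ⊢ p2, p2⊥
    [Ax]  ⊢ p0, p0⊥
  [Ax]  ⊢ p0, p0⊥

Result: YES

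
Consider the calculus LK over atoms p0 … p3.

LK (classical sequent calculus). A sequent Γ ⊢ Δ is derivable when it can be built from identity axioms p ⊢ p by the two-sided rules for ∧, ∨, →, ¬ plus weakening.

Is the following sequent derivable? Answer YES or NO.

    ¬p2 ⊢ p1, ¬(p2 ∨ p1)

Derivation (root first):
[¬R] ¬p2 ⊢ p1, ¬(p2 ∨ p1)
  [¬L] (p2 ∨ p1), ¬p2 ⊢ p1
    [∨L] (p2 ∨ p1) ⊢ p1, p2
      [Ax] p2 ⊢ p2
      [Ax] p1 ⊢ p1

Result: YES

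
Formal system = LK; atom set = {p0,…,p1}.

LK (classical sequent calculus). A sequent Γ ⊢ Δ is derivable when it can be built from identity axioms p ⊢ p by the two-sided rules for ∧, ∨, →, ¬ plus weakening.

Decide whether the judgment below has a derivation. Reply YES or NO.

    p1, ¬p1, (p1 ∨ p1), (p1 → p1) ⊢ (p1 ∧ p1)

Derivation trace:
[∧R] p1, ¬p1, (p1 ∨ p1), (p1 → p1) ⊢ (p1 ∧ p1)
  [WR] p1, (p1 → p1), ¬p1 ⊢ p1
    [¬L] p1, (p1 → p1), ¬p1 ⊢ 
      [→L] p1, (p1 → p1) ⊢ p1
        [Ax] p1 ⊢ p1
        [Ax] p1 ⊢ p1
  [∨L] (p1 ∨ p1) ⊢ p1
    [Ax] p1 ⊢ p1
    [Ax] p1 ⊢ p1

Result: YES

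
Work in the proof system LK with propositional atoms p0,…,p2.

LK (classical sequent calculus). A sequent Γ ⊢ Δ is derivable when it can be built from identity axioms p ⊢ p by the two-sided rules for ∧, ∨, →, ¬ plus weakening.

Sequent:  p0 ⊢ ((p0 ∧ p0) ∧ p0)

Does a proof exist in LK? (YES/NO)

Proof tree:
[∧R] p0 ⊢ ((p0 ∧ p0) ∧ p0)
  [∧R] p0 ⊢ (p0 ∧ p0)
    [Ax] p0 ⊢ p0
    [Ax] p0 ⊢ p0
  [Ax] p0 ⊢ p0

Result: YES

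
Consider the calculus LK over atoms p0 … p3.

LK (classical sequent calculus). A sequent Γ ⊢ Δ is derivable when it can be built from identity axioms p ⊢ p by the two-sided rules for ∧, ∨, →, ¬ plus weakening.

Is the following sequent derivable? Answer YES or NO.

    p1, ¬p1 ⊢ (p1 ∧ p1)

Proof tree:
[∧R] p1, ¬p1 ⊢ (p1 ∧ p1)
  [WR] p1, ¬p1 ⊢ p1
    [¬L] p1, ¬p1 ⊢ 
      [Ax] p1 ⊢ p1
  [Ax] p1 ⊢ p1

Result: YES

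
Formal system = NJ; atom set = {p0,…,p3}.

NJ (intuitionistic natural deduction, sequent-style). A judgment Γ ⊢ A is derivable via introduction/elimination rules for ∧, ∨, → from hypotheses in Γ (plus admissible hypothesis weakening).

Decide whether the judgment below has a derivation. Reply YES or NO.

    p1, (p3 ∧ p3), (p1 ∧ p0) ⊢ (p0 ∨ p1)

Derivation trace:
[∨I₂] p1, (p3 ∧ p3), (p1 ∧ p0) ⊢ (p0 ∨ p1)
  [Wk] p1, (p3 ∧ p3), (p1 ∧ p0) ⊢ p1
    [Wk] p1, (p3 ∧ p3) ⊢ p1
      [Ax] p1 ⊢ p1

Result: YES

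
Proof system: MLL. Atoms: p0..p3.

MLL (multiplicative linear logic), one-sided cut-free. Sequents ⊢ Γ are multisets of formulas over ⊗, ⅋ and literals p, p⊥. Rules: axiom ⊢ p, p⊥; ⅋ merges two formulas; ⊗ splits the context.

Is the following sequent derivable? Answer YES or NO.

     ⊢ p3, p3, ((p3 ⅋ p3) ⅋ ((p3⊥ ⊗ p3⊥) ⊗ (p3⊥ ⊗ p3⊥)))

Proof tree:
[⅋]  ⊢ p3, p3, ((p3 ⅋ p3) ⅋ ((p3⊥ ⊗ p3⊥) ⊗ (p3⊥ ⊗ p3⊥)))
  [⅋]  ⊢ p3, p3, ((p3⊥ ⊗ p3⊥) ⊗ (p3⊥ ⊗ p3⊥)), (p3 ⅋ p3)
    [⊗]  ⊢ p3, p3, p3, p3, ((p3⊥ ⊗ p3⊥) ⊗ (p3⊥ ⊗ p3⊥))
      [⊗]  ⊢ p3, p3, (p3⊥ ⊗ p3⊥)
        [Ax]  ⊢ p3, p3⊥
        [Ax]  ⊢ p3, p3⊥
      [⊗]  ⊢ p3, p3, (p3⊥ ⊗ p3⊥)
        [Ax]  ⊢ p3, p3⊥
        [Ax]  ⊢ p3, p3⊥

Result: YES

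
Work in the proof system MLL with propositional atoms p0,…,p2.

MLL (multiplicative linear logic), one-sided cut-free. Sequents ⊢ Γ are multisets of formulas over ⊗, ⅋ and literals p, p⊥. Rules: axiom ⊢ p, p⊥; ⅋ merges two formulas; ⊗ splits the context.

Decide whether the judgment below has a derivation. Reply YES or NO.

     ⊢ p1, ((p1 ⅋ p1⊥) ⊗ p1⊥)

Derivation trace:
[⊗]  ⊢ p1, ((p1 ⅋ p1⊥) ⊗ p1⊥)
  [⅋]  ⊢ (p1 ⅋ p1⊥)
    [Ax]  ⊢ p1, p1⊥
  [Ax]  ⊢ p1, p1⊥

Result: YES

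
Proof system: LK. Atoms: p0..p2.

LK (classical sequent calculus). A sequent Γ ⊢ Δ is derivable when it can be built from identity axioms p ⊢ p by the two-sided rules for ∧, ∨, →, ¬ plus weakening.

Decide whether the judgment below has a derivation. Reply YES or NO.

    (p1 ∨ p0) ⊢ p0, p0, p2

Truth-table refutation:
  v=000: Γ:[(p1 ∨ p0)=F] Δ:[p0=F, p0=F, p2=F] refutes=False
  v=001: Γ:[(p1 ∨ p0)=F] Δ:[p0=F, p0=F, p2=T] refutes=False
  v=010: Γ:[(p1 ∨ p0)=T] Δ:[p0=F, p0=F, p2=F] refutes=True  ← countermodel

Result: NO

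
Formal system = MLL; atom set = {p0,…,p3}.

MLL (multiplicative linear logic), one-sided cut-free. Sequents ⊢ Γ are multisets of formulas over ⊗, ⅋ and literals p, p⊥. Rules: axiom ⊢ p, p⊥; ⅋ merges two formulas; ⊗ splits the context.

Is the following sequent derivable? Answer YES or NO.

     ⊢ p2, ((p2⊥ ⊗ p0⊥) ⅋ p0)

Proof tree:
[⅋]  ⊢ p2, ((p2⊥ ⊗ p0⊥) ⅋ p0)
  [⊗]  ⊢ p2, p0, (p2⊥ ⊗ p0⊥)
    [Ax]  ⊢ p2, p2⊥
    [Ax]  ⊢ p0, p0⊥

Result: YES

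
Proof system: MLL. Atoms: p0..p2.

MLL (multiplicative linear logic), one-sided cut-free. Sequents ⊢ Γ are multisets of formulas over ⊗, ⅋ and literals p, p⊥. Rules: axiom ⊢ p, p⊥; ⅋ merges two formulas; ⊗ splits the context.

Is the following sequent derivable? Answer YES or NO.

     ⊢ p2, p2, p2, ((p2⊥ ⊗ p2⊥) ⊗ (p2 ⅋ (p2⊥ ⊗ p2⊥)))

Derivation (root first):
[⊗]  ⊢ p2, p2, p2, ((p2⊥ ⊗ p2⊥) ⊗ (p2 ⅋ (p2⊥ ⊗ p2⊥)))
  [⊗]  ⊢ p2, p2, (p2⊥ ⊗ p2⊥)
    [Ax]  ⊢ p2, p2⊥
    [Ax]  ⊢ p2, p2⊥
  [⅋]  ⊢ p2, (p2 ⅋ (p2⊥ ⊗ p2⊥))
    [⊗]  ⊢ p2, p2, (p2⊥ ⊗ p2⊥)
      [Ax]  ⊢ p2, p2⊥
      [Ax]  ⊢ p2, p2⊥

Result: YES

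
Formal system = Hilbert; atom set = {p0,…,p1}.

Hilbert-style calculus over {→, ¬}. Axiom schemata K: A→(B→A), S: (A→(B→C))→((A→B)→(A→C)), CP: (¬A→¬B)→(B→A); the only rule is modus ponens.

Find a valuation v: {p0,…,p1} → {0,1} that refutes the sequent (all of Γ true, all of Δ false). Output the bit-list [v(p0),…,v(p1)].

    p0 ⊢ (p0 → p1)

Enumerate valuations to refute Γ ⊢ Δ:
  v=00: Γ:[p0=F] Δ:[(p0 → p1)=T] refutes=False
  v=01: Γ:[p0=F] Δ:[(p0 → p1)=T] refutes=False
  v=10: Γ:[p0=T] Δ:[(p0 → p1)=F] refutes=True  ← countermodel

Result: [1, 0]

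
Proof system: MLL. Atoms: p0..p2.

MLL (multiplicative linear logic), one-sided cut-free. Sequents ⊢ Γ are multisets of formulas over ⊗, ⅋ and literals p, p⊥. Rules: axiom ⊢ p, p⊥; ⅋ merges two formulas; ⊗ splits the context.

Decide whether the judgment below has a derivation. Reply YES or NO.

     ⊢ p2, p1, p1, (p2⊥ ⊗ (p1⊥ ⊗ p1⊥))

Proof tree:
[⊗]  ⊢ p2, p1, p1, (p2⊥ ⊗ (p1⊥ ⊗ p1⊥))
  [Ax]  ⊢ p2, p2⊥
  [⊗]  ⊢ p1, p1, (p1⊥ ⊗ p1⊥)
    [Ax]  ⊢ p1, p1⊥
    [Ax]  ⊢ p1, p1⊥

Result: YES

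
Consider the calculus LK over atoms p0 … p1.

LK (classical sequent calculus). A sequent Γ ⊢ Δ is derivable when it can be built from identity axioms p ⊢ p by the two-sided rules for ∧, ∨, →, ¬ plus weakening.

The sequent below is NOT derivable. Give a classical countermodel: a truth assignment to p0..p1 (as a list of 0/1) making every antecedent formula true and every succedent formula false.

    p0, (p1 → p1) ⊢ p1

Search for a countermodel by truth-table:
  v=00: Γ:[p0=F, (p1 → p1)=T] Δ:[p1=F] refutes=False
  v=01: Γ:[p0=F, (p1 → p1)=T] Δ:[p1=T] refutes=False
  v=10: Γ:[p0=T, (p1 → p1)=T] Δ:[p1=F] refutes=True  ← countermodel

Result: [1, 0]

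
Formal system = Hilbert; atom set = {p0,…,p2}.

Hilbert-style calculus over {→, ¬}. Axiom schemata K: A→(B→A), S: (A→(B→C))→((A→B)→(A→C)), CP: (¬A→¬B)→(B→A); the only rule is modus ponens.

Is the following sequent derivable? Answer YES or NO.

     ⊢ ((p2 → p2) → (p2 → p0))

Search for a countermodel by truth-table:
  v=000: Γ:[] Δ:[((p2 → p2) → (p2 → p0))=T] refutes=False
  v=001: Γ:[] Δ:[((p2 → p2) → (p2 → p0))=F] refutes=True  ← countermodel

Result: NO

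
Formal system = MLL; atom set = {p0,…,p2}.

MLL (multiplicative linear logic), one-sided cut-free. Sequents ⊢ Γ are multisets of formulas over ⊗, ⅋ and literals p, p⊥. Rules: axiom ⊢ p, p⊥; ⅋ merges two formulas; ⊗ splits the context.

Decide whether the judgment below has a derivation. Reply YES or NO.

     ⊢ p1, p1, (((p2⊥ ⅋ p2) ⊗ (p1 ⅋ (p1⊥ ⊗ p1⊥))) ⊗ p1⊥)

Derivation (root first):
[⊗]  ⊢ p1, p1, (((p2⊥ ⅋ p2) ⊗ (p1 ⅋ (p1⊥ ⊗ p1⊥))) ⊗ p1⊥)
  [⊗]  ⊢ p1, ((p2⊥ ⅋ p2) ⊗ (p1 ⅋ (p1⊥ ⊗ p1⊥)))
    [⅋]  ⊢ (p2⊥ ⅋ p2)
      [Ax]  ⊢ p2, p2⊥
    [⅋]  ⊢ p1, (p1 ⅋ (p1⊥ ⊗ p1⊥))
      [⊗]  ⊢ p1, p1, (p1⊥ ⊗ p1⊥)
        [Ax]  ⊢ p1, p1⊥
        [Ax]  ⊢ p1, p1⊥
  [Ax]  ⊢ p1, p1⊥

Result: YES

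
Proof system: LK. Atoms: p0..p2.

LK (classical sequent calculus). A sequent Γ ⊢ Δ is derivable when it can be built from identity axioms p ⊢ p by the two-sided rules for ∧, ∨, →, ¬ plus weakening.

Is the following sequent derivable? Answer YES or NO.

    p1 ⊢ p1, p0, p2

Derivation (root first):
[WR] p1 ⊢ p1, p0, p2
  [WR] p1 ⊢ p1, p0
    [Ax] p1 ⊢ p1

Result: YES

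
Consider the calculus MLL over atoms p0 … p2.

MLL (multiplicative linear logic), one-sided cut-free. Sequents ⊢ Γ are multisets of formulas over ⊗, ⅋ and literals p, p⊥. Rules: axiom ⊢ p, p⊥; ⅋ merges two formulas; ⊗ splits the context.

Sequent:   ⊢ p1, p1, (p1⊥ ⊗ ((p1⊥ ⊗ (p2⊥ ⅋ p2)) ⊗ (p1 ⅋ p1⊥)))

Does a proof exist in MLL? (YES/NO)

Derivation trace:
[⊗]  ⊢ p1, p1, (p1⊥ ⊗ ((p1⊥ ⊗ (p2⊥ ⅋ p2)) ⊗ (p1 ⅋ p1⊥)))
  [Ax]  ⊢ p1, p1⊥
  [⊗]  ⊢ p1, ((p1⊥ ⊗ (p2⊥ ⅋ p2)) ⊗ (p1 ⅋ p1⊥))
    [⊗]  ⊢ p1, (p1⊥ ⊗ (p2⊥ ⅋ p2))
      [Ax]  ⊢ p1, p1⊥
      [⅋]  ⊢ (p2⊥ ⅋ p2)
        [Ax]  ⊢ p2, p2⊥
    [⅋]  ⊢ (p1 ⅋ p1⊥)
      [Ax]  ⊢ p1, p1⊥

Result: YES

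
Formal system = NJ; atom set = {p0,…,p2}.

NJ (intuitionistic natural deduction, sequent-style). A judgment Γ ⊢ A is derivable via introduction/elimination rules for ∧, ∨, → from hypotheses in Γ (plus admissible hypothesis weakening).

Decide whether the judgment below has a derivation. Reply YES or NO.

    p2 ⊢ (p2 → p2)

Derivation (root first):
[→I] p2 ⊢ (p2 → p2)
  [Wk] p2, p2 ⊢ p2
    [Ax] p2 ⊢ p2

Result: YES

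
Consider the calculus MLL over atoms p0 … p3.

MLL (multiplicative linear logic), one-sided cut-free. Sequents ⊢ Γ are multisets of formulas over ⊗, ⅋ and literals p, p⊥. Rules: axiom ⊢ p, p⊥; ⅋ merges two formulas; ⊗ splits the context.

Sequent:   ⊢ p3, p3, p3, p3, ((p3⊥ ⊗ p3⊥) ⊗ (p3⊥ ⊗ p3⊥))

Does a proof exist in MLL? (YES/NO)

Derivation (root first):
[⊗]  ⊢ p3, p3, p3, p3, ((p3⊥ ⊗ p3⊥) ⊗ (p3⊥ ⊗ p3⊥))
  [⊗]  ⊢ p3, p3, (p3⊥ ⊗ p3⊥)
    [Ax]  ⊢ p3, p3⊥
    [Ax]  ⊢ p3, p3⊥
  [⊗]  ⊢ p3, p3, (p3⊥ ⊗ p3⊥)
    [Ax]  ⊢ p3, p3⊥
    [Ax]  ⊢ p3, p3⊥

Result: YES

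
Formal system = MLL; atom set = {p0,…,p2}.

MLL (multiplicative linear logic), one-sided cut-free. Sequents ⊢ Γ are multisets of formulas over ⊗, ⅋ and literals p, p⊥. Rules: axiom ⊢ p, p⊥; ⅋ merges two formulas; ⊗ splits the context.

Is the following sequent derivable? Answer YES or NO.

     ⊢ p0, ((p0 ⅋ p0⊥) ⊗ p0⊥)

Derivation trace:
[⊗]  ⊢ p0, ((p0 ⅋ p0⊥) ⊗ p0⊥)
  [⅋]  ⊢ (p0 ⅋ p0⊥)
    [Ax]  ⊢ p0, p0⊥
  [Ax]  ⊢ p0, p0⊥

Result: YES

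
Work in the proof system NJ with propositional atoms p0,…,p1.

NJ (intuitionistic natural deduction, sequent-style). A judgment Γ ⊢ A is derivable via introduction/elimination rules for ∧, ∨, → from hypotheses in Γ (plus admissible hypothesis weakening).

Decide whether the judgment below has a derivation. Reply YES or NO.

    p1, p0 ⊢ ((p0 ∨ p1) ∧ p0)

Derivation (root first):
[∧I] p1, p0 ⊢ ((p0 ∨ p1) ∧ p0)
  [∨I₂] p1 ⊢ (p0 ∨ p1)
    [Ax] p1 ⊢ p1
  [Ax] p0 ⊢ p0

Result: YES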